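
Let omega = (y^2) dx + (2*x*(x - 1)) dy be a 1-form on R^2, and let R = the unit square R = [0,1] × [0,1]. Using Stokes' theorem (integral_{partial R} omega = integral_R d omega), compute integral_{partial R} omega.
integral_(partial R) omega = -1

Stokes: integral_partial_R omega = integral_R d omega with d omega = (∂Q/∂x - ∂P/∂y) dx ∧ dy.
  ∂Q/∂x = 4*x - 2
  ∂P/∂y = 2*y
  integrand = ∂Q/∂x - ∂P/∂y = 4*x - 2*y - 2.
Integrating over R: integral_0^1 integral_0^1 (4*x - 2*y - 2) dx dy = -1.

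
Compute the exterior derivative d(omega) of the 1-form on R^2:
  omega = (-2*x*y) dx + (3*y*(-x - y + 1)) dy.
d(omega) = (2*x - 3*y) dx ∧ dy

For a 1-form omega = sum_i f_i dx_i, the exterior derivative is
  d(omega) = sum_{i < j} (∂f_j/∂x_i - ∂f_i/∂x_j) dx_i ∧ dx_j.
  coefficient of dx ∧ dy: ∂f_2/∂x - ∂f_1/∂y = ∂(3*y*(-x - y + 1))/∂x - ∂(-2*x*y)/∂y = 2*x - 3*y
Assembling: d(omega) = (2*x - 3*y) dx ∧ dy.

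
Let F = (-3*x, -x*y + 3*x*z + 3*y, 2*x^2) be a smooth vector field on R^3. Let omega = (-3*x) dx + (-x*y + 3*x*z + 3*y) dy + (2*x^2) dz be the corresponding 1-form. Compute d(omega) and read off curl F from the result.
d(omega) = (-3*x) dy ∧ dz + (-4*x) dz ∧ dx + (-y + 3*z) dx ∧ dy; curl F = (-3*x, -4*x, -y + 3*z)

d omega = sum_{i<j} (∂f_j/∂x_i - ∂f_i/∂x_j) dx_i ∧ dx_j. Under the identification (dy ∧ dz, dz ∧ dx, dx ∧ dy) ↔ (e_x, e_y, e_z), the coefficients are exactly the components of curl F. Compute:
  ∂R/∂y - ∂Q/∂z = (0) - (3*x) = -3*x
  ∂P/∂z - ∂R/∂x = (0) - (4*x) = -4*x
  ∂Q/∂x - ∂P/∂y = (-y + 3*z) - (0) = -y + 3*z.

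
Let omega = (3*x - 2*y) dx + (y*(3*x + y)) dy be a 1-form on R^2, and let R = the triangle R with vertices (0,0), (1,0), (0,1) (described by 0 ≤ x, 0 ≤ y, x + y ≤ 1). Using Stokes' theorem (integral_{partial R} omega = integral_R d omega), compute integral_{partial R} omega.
integral_(partial R) omega = 3/2

Stokes: integral_partial_R omega = integral_R d omega with d omega = (∂Q/∂x - ∂P/∂y) dx ∧ dy.
  ∂Q/∂x = 3*y
  ∂P/∂y = -2
  integrand = ∂Q/∂x - ∂P/∂y = 3*y + 2.
Integrating over R: integral_0^1 integral_0^{1-x} (3*y + 2) dy dx = 3/2.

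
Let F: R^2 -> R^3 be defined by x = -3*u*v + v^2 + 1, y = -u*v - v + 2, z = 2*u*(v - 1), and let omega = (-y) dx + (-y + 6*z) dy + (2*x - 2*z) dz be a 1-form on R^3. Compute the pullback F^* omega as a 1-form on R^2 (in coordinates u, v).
F^* omega = (-36*u*v^2 + 40*u*v - 8*u + 4*v^3 - 8*v^2 + 12*v - 4) du + (-36*u^2*v + 20*u^2 + 6*u*v^2 - 17*u*v + 24*u + 2*v^2 - 5*v + 2) dv

Using F^*(f dg) = (f ∘ F) d(g ∘ F), substitute each coordinate x_i by F_i(u, v) in f_i, and replace dx_i by d F_i = (∂F_i/∂u) du + (∂F_i/∂v) dv.
  For the x component: f_1(F) = u*v + v - 2; d F_1 = (-3*v) du + (-3*u + 2*v) dv
  For the y component: f_2(F) = 13*u*v - 12*u + v - 2; d F_2 = (-v) du + (-u - 1) dv
  For the z component: f_3(F) = -10*u*v + 4*u + 2*v^2 + 2; d F_3 = (2*v - 2) du + (2*u) dv
Combining and collecting du, dv coefficients:
  coeff of du: -36*u*v^2 + 40*u*v - 8*u + 4*v^3 - 8*v^2 + 12*v - 4
  coeff of dv: -36*u^2*v + 20*u^2 + 6*u*v^2 - 17*u*v + 24*u + 2*v^2 - 5*v + 2
F^* omega = (-36*u*v^2 + 40*u*v - 8*u + 4*v^3 - 8*v^2 + 12*v - 4) du + (-36*u^2*v + 20*u^2 + 6*u*v^2 - 17*u*v + 24*u + 2*v^2 - 5*v + 2) dv.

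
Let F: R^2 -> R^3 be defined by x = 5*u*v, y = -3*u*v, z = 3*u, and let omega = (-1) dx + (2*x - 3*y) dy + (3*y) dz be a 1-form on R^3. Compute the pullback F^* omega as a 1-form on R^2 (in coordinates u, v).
F^* omega = (v*(-57*u*v - 27*u - 5)) du + (u*(-57*u*v - 5)) dv

Using F^*(f dg) = (f ∘ F) d(g ∘ F), substitute each coordinate x_i by F_i(u, v) in f_i, and replace dx_i by d F_i = (∂F_i/∂u) du + (∂F_i/∂v) dv.
  For the x component: f_1(F) = -1; d F_1 = (5*v) du + (5*u) dv
  For the y component: f_2(F) = 19*u*v; d F_2 = (-3*v) du + (-3*u) dv
  For the z component: f_3(F) = -9*u*v; d F_3 = (3) du + (0) dv
Combining and collecting du, dv coefficients:
  coeff of du: v*(-57*u*v - 27*u - 5)
  coeff of dv: u*(-57*u*v - 5)
F^* omega = (v*(-57*u*v - 27*u - 5)) du + (u*(-57*u*v - 5)) dv.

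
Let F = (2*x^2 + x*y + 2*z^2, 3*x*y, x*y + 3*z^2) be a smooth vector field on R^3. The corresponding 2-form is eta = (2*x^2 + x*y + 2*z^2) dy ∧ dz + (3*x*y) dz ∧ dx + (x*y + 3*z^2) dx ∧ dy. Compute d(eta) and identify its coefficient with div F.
d(eta) = (7*x + y + 6*z) dx ∧ dy ∧ dz; div F = 7*x + y + 6*z

For a 2-form in R^3 of the form above, applying d gives a 3-form with coefficient ∂P/∂x + ∂Q/∂y + ∂R/∂z:
  ∂P/∂x = 4*x + y
  ∂Q/∂y = 3*x
  ∂R/∂z = 6*z
Sum = 7*x + y + 6*z, which is exactly div F.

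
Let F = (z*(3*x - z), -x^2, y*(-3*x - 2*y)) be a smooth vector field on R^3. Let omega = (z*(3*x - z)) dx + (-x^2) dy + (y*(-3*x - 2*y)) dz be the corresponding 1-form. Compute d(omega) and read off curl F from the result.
d(omega) = (-3*x - 4*y) dy ∧ dz + (3*x + 3*y - 2*z) dz ∧ dx + (-2*x) dx ∧ dy; curl F = (-3*x - 4*y, 3*x + 3*y - 2*z, -2*x)

d omega = sum_{i<j} (∂f_j/∂x_i - ∂f_i/∂x_j) dx_i ∧ dx_j. Under the identification (dy ∧ dz, dz ∧ dx, dx ∧ dy) ↔ (e_x, e_y, e_z), the coefficients are exactly the components of curl F. Compute:
  ∂R/∂y - ∂Q/∂z = (-3*x - 4*y) - (0) = -3*x - 4*y
  ∂P/∂z - ∂R/∂x = (3*x - 2*z) - (-3*y) = 3*x + 3*y - 2*z
  ∂Q/∂x - ∂P/∂y = (-2*x) - (0) = -2*x.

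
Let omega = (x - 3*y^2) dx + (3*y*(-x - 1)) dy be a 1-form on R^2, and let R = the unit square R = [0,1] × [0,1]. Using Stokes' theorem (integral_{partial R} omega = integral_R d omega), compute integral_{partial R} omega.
integral_(partial R) omega = 3/2

Stokes: integral_partial_R omega = integral_R d omega with d omega = (∂Q/∂x - ∂P/∂y) dx ∧ dy.
  ∂Q/∂x = -3*y
  ∂P/∂y = -6*y
  integrand = ∂Q/∂x - ∂P/∂y = 3*y.
Integrating over R: integral_0^1 integral_0^1 (3*y) dx dy = 3/2.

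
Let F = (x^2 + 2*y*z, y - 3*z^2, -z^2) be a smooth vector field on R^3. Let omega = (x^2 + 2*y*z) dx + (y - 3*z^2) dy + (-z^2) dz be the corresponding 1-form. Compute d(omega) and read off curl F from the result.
d(omega) = (6*z) dy ∧ dz + (2*y) dz ∧ dx + (-2*z) dx ∧ dy; curl F = (6*z, 2*y, -2*z)

d omega = sum_{i<j} (∂f_j/∂x_i - ∂f_i/∂x_j) dx_i ∧ dx_j. Under the identification (dy ∧ dz, dz ∧ dx, dx ∧ dy) ↔ (e_x, e_y, e_z), the coefficients are exactly the components of curl F. Compute:
  ∂R/∂y - ∂Q/∂z = (0) - (-6*z) = 6*z
  ∂P/∂z - ∂R/∂x = (2*y) - (0) = 2*y
  ∂Q/∂x - ∂P/∂y = (0) - (2*z) = -2*z.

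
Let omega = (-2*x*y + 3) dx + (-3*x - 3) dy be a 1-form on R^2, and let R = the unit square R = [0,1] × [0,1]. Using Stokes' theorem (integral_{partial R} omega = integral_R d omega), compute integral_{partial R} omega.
integral_(partial R) omega = -2

Stokes: integral_partial_R omega = integral_R d omega with d omega = (∂Q/∂x - ∂P/∂y) dx ∧ dy.
  ∂Q/∂x = -3
  ∂P/∂y = -2*x
  integrand = ∂Q/∂x - ∂P/∂y = 2*x - 3.
Integrating over R: integral_0^1 integral_0^1 (2*x - 3) dx dy = -2.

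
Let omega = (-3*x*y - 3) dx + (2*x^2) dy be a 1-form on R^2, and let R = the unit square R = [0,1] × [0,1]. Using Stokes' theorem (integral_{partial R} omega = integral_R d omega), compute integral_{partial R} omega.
integral_(partial R) omega = 7/2

Stokes: integral_partial_R omega = integral_R d omega with d omega = (∂Q/∂x - ∂P/∂y) dx ∧ dy.
  ∂Q/∂x = 4*x
  ∂P/∂y = -3*x
  integrand = ∂Q/∂x - ∂P/∂y = 7*x.
Integrating over R: integral_0^1 integral_0^1 (7*x) dx dy = 7/2.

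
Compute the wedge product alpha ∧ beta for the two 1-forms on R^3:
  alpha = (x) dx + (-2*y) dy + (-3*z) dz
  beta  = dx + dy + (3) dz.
alpha ∧ beta = (x + 2*y) dx ∧ dy + (3*x + 3*z) dx ∧ dz + (-6*y + 3*z) dy ∧ dz

Distribute the wedge, using dx_i ∧ dx_j = -dx_j ∧ dx_i and dx_i ∧ dx_i = 0. For each pair (i, j) with i < j, the coefficient of dx_i ∧ dx_j in alpha ∧ beta is (alpha_i * beta_j - alpha_j * beta_i). Collecting: alpha ∧ beta = (x + 2*y) dx ∧ dy + (3*x + 3*z) dx ∧ dz + (-6*y + 3*z) dy ∧ dz.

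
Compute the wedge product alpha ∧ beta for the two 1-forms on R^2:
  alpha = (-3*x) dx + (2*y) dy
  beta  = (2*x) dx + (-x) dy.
alpha ∧ beta = (x*(3*x - 4*y)) dx ∧ dy

Distribute the wedge, using dx_i ∧ dx_j = -dx_j ∧ dx_i and dx_i ∧ dx_i = 0. For each pair (i, j) with i < j, the coefficient of dx_i ∧ dx_j in alpha ∧ beta is (alpha_i * beta_j - alpha_j * beta_i). Collecting: alpha ∧ beta = (x*(3*x - 4*y)) dx ∧ dy.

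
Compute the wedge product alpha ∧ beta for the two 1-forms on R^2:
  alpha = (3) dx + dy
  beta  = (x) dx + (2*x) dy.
alpha ∧ beta = (5*x) dx ∧ dy

Distribute the wedge, using dx_i ∧ dx_j = -dx_j ∧ dx_i and dx_i ∧ dx_i = 0. For each pair (i, j) with i < j, the coefficient of dx_i ∧ dx_j in alpha ∧ beta is (alpha_i * beta_j - alpha_j * beta_i). Collecting: alpha ∧ beta = (5*x) dx ∧ dy.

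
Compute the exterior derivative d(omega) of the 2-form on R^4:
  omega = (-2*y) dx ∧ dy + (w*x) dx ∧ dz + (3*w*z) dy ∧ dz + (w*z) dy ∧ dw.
d(omega) = (x) dx ∧ dz ∧ dw + (-w + 3*z) dy ∧ dz ∧ dw

For a 2-form omega = sum_{i<j} g_{ij} dx_i ∧ dx_j, the exterior derivative is
  d(omega) = sum_{i<j} d(g_{ij}) ∧ dx_i ∧ dx_j = sum_{i<j, k} (∂g_{ij}/∂x_k) dx_k ∧ dx_i ∧ dx_j.
Expand each term, using dx_k ∧ dx_i ∧ dx_j = sgn(permutation) dx_{(a)} ∧ dx_{(b)} ∧ dx_{(c)} with (a < b < c) sorted:
  d(w*x) includes (∂/∂w)(w*x) dw = (x) dw, which multiplied by dx ∧ dz gives (x) dx ∧ dz ∧ dw
  d(3*w*z) includes (∂/∂w)(3*w*z) dw = (3*z) dw, which multiplied by dy ∧ dz gives (3*z) dy ∧ dz ∧ dw
  d(w*z) includes (∂/∂z)(w*z) dz = (w) dz, which multiplied by dy ∧ dw gives (-w) dy ∧ dz ∧ dw
Collecting like 3-forms: d(omega) = (x) dx ∧ dz ∧ dw + (-w + 3*z) dy ∧ dz ∧ dw.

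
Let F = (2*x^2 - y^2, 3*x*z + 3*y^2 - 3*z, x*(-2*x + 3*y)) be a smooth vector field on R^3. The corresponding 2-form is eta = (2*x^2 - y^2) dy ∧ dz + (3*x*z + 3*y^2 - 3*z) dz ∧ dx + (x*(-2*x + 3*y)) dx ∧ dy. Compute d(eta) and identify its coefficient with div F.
d(eta) = (4*x + 6*y) dx ∧ dy ∧ dz; div F = 4*x + 6*y

For a 2-form in R^3 of the form above, applying d gives a 3-form with coefficient ∂P/∂x + ∂Q/∂y + ∂R/∂z:
  ∂P/∂x = 4*x
  ∂Q/∂y = 6*y
  ∂R/∂z = 0
Sum = 4*x + 6*y, which is exactly div F.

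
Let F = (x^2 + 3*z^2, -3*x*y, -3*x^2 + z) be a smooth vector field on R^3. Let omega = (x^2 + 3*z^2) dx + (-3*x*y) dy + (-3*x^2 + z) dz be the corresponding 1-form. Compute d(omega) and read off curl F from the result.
d(omega) = (0) dy ∧ dz + (6*x + 6*z) dz ∧ dx + (-3*y) dx ∧ dy; curl F = (0, 6*x + 6*z, -3*y)

d omega = sum_{i<j} (∂f_j/∂x_i - ∂f_i/∂x_j) dx_i ∧ dx_j. Under the identification (dy ∧ dz, dz ∧ dx, dx ∧ dy) ↔ (e_x, e_y, e_z), the coefficients are exactly the components of curl F. Compute:
  ∂R/∂y - ∂Q/∂z = (0) - (0) = 0
  ∂P/∂z - ∂R/∂x = (6*z) - (-6*x) = 6*x + 6*z
  ∂Q/∂x - ∂P/∂y = (-3*y) - (0) = -3*y.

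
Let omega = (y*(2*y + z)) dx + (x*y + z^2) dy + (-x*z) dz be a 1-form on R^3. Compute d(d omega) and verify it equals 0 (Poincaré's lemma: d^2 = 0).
d(d omega) = 0

Step 1: d omega = sum_{i<j} (∂f_j/∂x_i - ∂f_i/∂x_j) dx_i ∧ dx_j:
  coeff of dx ∧ dy: -3*y - z
  coeff of dx ∧ dz: -y - z
  coeff of dy ∧ dz: -2*z
Step 2: Apply d again to each 2-form coefficient. The only possible 3-form in R^3 is dx ∧ dy ∧ dz, with coefficient
  ∂(coeff of dy∧dz)/∂x - ∂(coeff of dx∧dz)/∂y + ∂(coeff of dx∧dy)/∂z
  = ∂/∂x (-2*z) - ∂/∂y (-y - z) + ∂/∂z (-3*y - z).
Each of these terms simplifies to sums of mixed partials that cancel in pairs. The result is 0 (by equality of mixed partials for smooth functions — Schwarz / Clairaut).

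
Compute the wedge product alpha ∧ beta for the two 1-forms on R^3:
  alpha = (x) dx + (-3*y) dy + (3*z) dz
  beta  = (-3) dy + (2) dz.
alpha ∧ beta = (-3*x) dx ∧ dy + (2*x) dx ∧ dz + (-6*y + 9*z) dy ∧ dz

Distribute the wedge, using dx_i ∧ dx_j = -dx_j ∧ dx_i and dx_i ∧ dx_i = 0. For each pair (i, j) with i < j, the coefficient of dx_i ∧ dx_j in alpha ∧ beta is (alpha_i * beta_j - alpha_j * beta_i). Collecting: alpha ∧ beta = (-3*x) dx ∧ dy + (2*x) dx ∧ dz + (-6*y + 9*z) dy ∧ dz.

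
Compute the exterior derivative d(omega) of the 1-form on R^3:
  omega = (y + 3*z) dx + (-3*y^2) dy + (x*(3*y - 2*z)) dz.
d(omega) = (-1) dx ∧ dy + (3*y - 2*z - 3) dx ∧ dz + (3*x) dy ∧ dz

For a 1-form omega = sum_i f_i dx_i, the exterior derivative is
  d(omega) = sum_{i < j} (∂f_j/∂x_i - ∂f_i/∂x_j) dx_i ∧ dx_j.
  coefficient of dx ∧ dy: ∂f_2/∂x - ∂f_1/∂y = ∂(-3*y^2)/∂x - ∂(y + 3*z)/∂y = -1
  coefficient of dx ∧ dz: ∂f_3/∂x - ∂f_1/∂z = ∂(x*(3*y - 2*z))/∂x - ∂(y + 3*z)/∂z = 3*y - 2*z - 3
  coefficient of dy ∧ dz: ∂f_3/∂y - ∂f_2/∂z = ∂(x*(3*y - 2*z))/∂y - ∂(-3*y^2)/∂z = 3*x
Assembling: d(omega) = (-1) dx ∧ dy + (3*y - 2*z - 3) dx ∧ dz + (3*x) dy ∧ dz.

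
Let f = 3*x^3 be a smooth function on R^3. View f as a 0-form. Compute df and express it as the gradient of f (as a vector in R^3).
df = (9*x^2) dx + (0) dy + (0) dz; grad f = (9*x^2, 0, 0)

For a 0-form f, d f = (∂f/∂x) dx + (∂f/∂y) dy + (∂f/∂z) dz. The components of the vector representation are exactly the entries of grad f in Cartesian coordinates:
  ∂f/∂x = 9*x^2
  ∂f/∂y = 0
  ∂f/∂z = 0.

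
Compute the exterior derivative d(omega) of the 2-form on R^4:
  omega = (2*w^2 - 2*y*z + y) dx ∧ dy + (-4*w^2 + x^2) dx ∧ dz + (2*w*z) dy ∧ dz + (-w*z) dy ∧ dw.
d(omega) = (-2*y) dx ∧ dy ∧ dz + (4*w) dx ∧ dy ∧ dw + (-8*w) dx ∧ dz ∧ dw + (w + 2*z) dy ∧ dz ∧ dw

For a 2-form omega = sum_{i<j} g_{ij} dx_i ∧ dx_j, the exterior derivative is
  d(omega) = sum_{i<j} d(g_{ij}) ∧ dx_i ∧ dx_j = sum_{i<j, k} (∂g_{ij}/∂x_k) dx_k ∧ dx_i ∧ dx_j.
Expand each term, using dx_k ∧ dx_i ∧ dx_j = sgn(permutation) dx_{(a)} ∧ dx_{(b)} ∧ dx_{(c)} with (a < b < c) sorted:
  d(2*w^2 - 2*y*z + y) includes (∂/∂z)(2*w^2 - 2*y*z + y) dz = (-2*y) dz, which multiplied by dx ∧ dy gives (-2*y) dx ∧ dy ∧ dz
  d(2*w^2 - 2*y*z + y) includes (∂/∂w)(2*w^2 - 2*y*z + y) dw = (4*w) dw, which multiplied by dx ∧ dy gives (4*w) dx ∧ dy ∧ dw
  d(-4*w^2 + x^2) includes (∂/∂w)(-4*w^2 + x^2) dw = (-8*w) dw, which multiplied by dx ∧ dz gives (-8*w) dx ∧ dz ∧ dw
  d(2*w*z) includes (∂/∂w)(2*w*z) dw = (2*z) dw, which multiplied by dy ∧ dz gives (2*z) dy ∧ dz ∧ dw
  d(-w*z) includes (∂/∂z)(-w*z) dz = (-w) dz, which multiplied by dy ∧ dw gives (w) dy ∧ dz ∧ dw
Collecting like 3-forms: d(omega) = (-2*y) dx ∧ dy ∧ dz + (4*w) dx ∧ dy ∧ dw + (-8*w) dx ∧ dz ∧ dw + (w + 2*z) dy ∧ dz ∧ dw.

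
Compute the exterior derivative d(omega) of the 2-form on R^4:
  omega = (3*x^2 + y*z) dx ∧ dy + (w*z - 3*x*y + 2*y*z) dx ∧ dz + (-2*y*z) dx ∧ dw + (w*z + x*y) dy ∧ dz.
d(omega) = (3*x + 2*y - 2*z) dx ∧ dy ∧ dz + (2*y + z) dx ∧ dz ∧ dw + (2*z) dx ∧ dy ∧ dw + (z) dy ∧ dz ∧ dw

For a 2-form omega = sum_{i<j} g_{ij} dx_i ∧ dx_j, the exterior derivative is
  d(omega) = sum_{i<j} d(g_{ij}) ∧ dx_i ∧ dx_j = sum_{i<j, k} (∂g_{ij}/∂x_k) dx_k ∧ dx_i ∧ dx_j.
Expand each term, using dx_k ∧ dx_i ∧ dx_j = sgn(permutation) dx_{(a)} ∧ dx_{(b)} ∧ dx_{(c)} with (a < b < c) sorted:
  d(3*x^2 + y*z) includes (∂/∂z)(3*x^2 + y*z) dz = (y) dz, which multiplied by dx ∧ dy gives (y) dx ∧ dy ∧ dz
  d(w*z - 3*x*y + 2*y*z) includes (∂/∂y)(w*z - 3*x*y + 2*y*z) dy = (-3*x + 2*z) dy, which multiplied by dx ∧ dz gives (3*x - 2*z) dx ∧ dy ∧ dz
  d(w*z - 3*x*y + 2*y*z) includes (∂/∂w)(w*z - 3*x*y + 2*y*z) dw = (z) dw, which multiplied by dx ∧ dz gives (z) dx ∧ dz ∧ dw
  d(-2*y*z) includes (∂/∂y)(-2*y*z) dy = (-2*z) dy, which multiplied by dx ∧ dw gives (2*z) dx ∧ dy ∧ dw
  d(-2*y*z) includes (∂/∂z)(-2*y*z) dz = (-2*y) dz, which multiplied by dx ∧ dw gives (2*y) dx ∧ dz ∧ dw
  d(w*z + x*y) includes (∂/∂x)(w*z + x*y) dx = (y) dx, which multiplied by dy ∧ dz gives (y) dx ∧ dy ∧ dz
  d(w*z + x*y) includes (∂/∂w)(w*z + x*y) dw = (z) dw, which multiplied by dy ∧ dz gives (z) dy ∧ dz ∧ dw
Collecting like 3-forms: d(omega) = (3*x + 2*y - 2*z) dx ∧ dy ∧ dz + (2*y + z) dx ∧ dz ∧ dw + (2*z) dx ∧ dy ∧ dw + (z) dy ∧ dz ∧ dw.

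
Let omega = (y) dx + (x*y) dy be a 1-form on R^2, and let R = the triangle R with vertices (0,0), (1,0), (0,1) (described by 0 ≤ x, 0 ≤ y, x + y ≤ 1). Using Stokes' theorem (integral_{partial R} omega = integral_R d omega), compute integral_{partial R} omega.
integral_(partial R) omega = -1/3

Stokes: integral_partial_R omega = integral_R d omega with d omega = (∂Q/∂x - ∂P/∂y) dx ∧ dy.
  ∂Q/∂x = y
  ∂P/∂y = 1
  integrand = ∂Q/∂x - ∂P/∂y = y - 1.
Integrating over R: integral_0^1 integral_0^{1-x} (y - 1) dy dx = -1/3.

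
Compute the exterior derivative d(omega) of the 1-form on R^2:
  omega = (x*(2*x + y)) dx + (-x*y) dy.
d(omega) = (-x - y) dx ∧ dy

For a 1-form omega = sum_i f_i dx_i, the exterior derivative is
  d(omega) = sum_{i < j} (∂f_j/∂x_i - ∂f_i/∂x_j) dx_i ∧ dx_j.
  coefficient of dx ∧ dy: ∂f_2/∂x - ∂f_1/∂y = ∂(-x*y)/∂x - ∂(x*(2*x + y))/∂y = -x - y
Assembling: d(omega) = (-x - y) dx ∧ dy.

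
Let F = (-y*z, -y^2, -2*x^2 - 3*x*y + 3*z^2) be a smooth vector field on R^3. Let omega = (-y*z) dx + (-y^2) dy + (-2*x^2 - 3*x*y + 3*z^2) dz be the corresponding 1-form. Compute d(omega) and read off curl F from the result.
d(omega) = (-3*x) dy ∧ dz + (4*x + 2*y) dz ∧ dx + (z) dx ∧ dy; curl F = (-3*x, 4*x + 2*y, z)

d omega = sum_{i<j} (∂f_j/∂x_i - ∂f_i/∂x_j) dx_i ∧ dx_j. Under the identification (dy ∧ dz, dz ∧ dx, dx ∧ dy) ↔ (e_x, e_y, e_z), the coefficients are exactly the components of curl F. Compute:
  ∂R/∂y - ∂Q/∂z = (-3*x) - (0) = -3*x
  ∂P/∂z - ∂R/∂x = (-y) - (-4*x - 3*y) = 4*x + 2*y
  ∂Q/∂x - ∂P/∂y = (0) - (-z) = z.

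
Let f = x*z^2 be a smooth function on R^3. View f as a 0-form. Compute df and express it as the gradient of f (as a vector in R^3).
df = (z^2) dx + (0) dy + (2*x*z) dz; grad f = (z^2, 0, 2*x*z)

For a 0-form f, d f = (∂f/∂x) dx + (∂f/∂y) dy + (∂f/∂z) dz. The components of the vector representation are exactly the entries of grad f in Cartesian coordinates:
  ∂f/∂x = z^2
  ∂f/∂y = 0
  ∂f/∂z = 2*x*z.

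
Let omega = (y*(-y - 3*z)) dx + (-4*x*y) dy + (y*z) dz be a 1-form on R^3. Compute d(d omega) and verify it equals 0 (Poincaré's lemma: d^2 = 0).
d(d omega) = 0

Step 1: d omega = sum_{i<j} (∂f_j/∂x_i - ∂f_i/∂x_j) dx_i ∧ dx_j:
  coeff of dx ∧ dy: -2*y + 3*z
  coeff of dx ∧ dz: 3*y
  coeff of dy ∧ dz: z
Step 2: Apply d again to each 2-form coefficient. The only possible 3-form in R^3 is dx ∧ dy ∧ dz, with coefficient
  ∂(coeff of dy∧dz)/∂x - ∂(coeff of dx∧dz)/∂y + ∂(coeff of dx∧dy)/∂z
  = ∂/∂x (z) - ∂/∂y (3*y) + ∂/∂z (-2*y + 3*z).
Each of these terms simplifies to sums of mixed partials that cancel in pairs. The result is 0 (by equality of mixed partials for smooth functions — Schwarz / Clairaut).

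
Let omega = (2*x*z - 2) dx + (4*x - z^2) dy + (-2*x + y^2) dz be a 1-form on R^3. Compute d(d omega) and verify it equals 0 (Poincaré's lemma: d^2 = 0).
d(d omega) = 0

Step 1: d omega = sum_{i<j} (∂f_j/∂x_i - ∂f_i/∂x_j) dx_i ∧ dx_j:
  coeff of dx ∧ dy: 4
  coeff of dx ∧ dz: -2*x - 2
  coeff of dy ∧ dz: 2*y + 2*z
Step 2: Apply d again to each 2-form coefficient. The only possible 3-form in R^3 is dx ∧ dy ∧ dz, with coefficient
  ∂(coeff of dy∧dz)/∂x - ∂(coeff of dx∧dz)/∂y + ∂(coeff of dx∧dy)/∂z
  = ∂/∂x (2*y + 2*z) - ∂/∂y (-2*x - 2) + ∂/∂z (4).
Each of these terms simplifies to sums of mixed partials that cancel in pairs. The result is 0 (by equality of mixed partials for smooth functions — Schwarz / Clairaut).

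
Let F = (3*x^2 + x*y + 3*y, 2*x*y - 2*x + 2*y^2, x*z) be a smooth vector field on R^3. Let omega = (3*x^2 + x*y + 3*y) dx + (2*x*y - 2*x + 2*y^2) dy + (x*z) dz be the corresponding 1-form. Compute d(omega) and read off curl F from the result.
d(omega) = (0) dy ∧ dz + (-z) dz ∧ dx + (-x + 2*y - 5) dx ∧ dy; curl F = (0, -z, -x + 2*y - 5)

d omega = sum_{i<j} (∂f_j/∂x_i - ∂f_i/∂x_j) dx_i ∧ dx_j. Under the identification (dy ∧ dz, dz ∧ dx, dx ∧ dy) ↔ (e_x, e_y, e_z), the coefficients are exactly the components of curl F. Compute:
  ∂R/∂y - ∂Q/∂z = (0) - (0) = 0
  ∂P/∂z - ∂R/∂x = (0) - (z) = -z
  ∂Q/∂x - ∂P/∂y = (2*y - 2) - (x + 3) = -x + 2*y - 5.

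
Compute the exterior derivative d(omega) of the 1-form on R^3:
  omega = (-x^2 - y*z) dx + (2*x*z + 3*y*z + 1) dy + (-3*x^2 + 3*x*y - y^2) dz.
d(omega) = (3*z) dx ∧ dy + (-6*x + 4*y) dx ∧ dz + (x - 5*y) dy ∧ dz

For a 1-form omega = sum_i f_i dx_i, the exterior derivative is
  d(omega) = sum_{i < j} (∂f_j/∂x_i - ∂f_i/∂x_j) dx_i ∧ dx_j.
  coefficient of dx ∧ dy: ∂f_2/∂x - ∂f_1/∂y = ∂(2*x*z + 3*y*z + 1)/∂x - ∂(-x^2 - y*z)/∂y = 3*z
  coefficient of dx ∧ dz: ∂f_3/∂x - ∂f_1/∂z = ∂(-3*x^2 + 3*x*y - y^2)/∂x - ∂(-x^2 - y*z)/∂z = -6*x + 4*y
  coefficient of dy ∧ dz: ∂f_3/∂y - ∂f_2/∂z = ∂(-3*x^2 + 3*x*y - y^2)/∂y - ∂(2*x*z + 3*y*z + 1)/∂z = x - 5*y
Assembling: d(omega) = (3*z) dx ∧ dy + (-6*x + 4*y) dx ∧ dz + (x - 5*y) dy ∧ dz.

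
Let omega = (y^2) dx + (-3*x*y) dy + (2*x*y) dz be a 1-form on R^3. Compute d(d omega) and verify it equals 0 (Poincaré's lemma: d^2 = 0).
d(d omega) = 0

Step 1: d omega = sum_{i<j} (∂f_j/∂x_i - ∂f_i/∂x_j) dx_i ∧ dx_j:
  coeff of dx ∧ dy: -5*y
  coeff of dx ∧ dz: 2*y
  coeff of dy ∧ dz: 2*x
Step 2: Apply d again to each 2-form coefficient. The only possible 3-form in R^3 is dx ∧ dy ∧ dz, with coefficient
  ∂(coeff of dy∧dz)/∂x - ∂(coeff of dx∧dz)/∂y + ∂(coeff of dx∧dy)/∂z
  = ∂/∂x (2*x) - ∂/∂y (2*y) + ∂/∂z (-5*y).
Each of these terms simplifies to sums of mixed partials that cancel in pairs. The result is 0 (by equality of mixed partials for smooth functions — Schwarz / Clairaut).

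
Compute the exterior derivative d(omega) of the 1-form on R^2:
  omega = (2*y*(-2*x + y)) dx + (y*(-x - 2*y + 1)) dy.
d(omega) = (4*x - 5*y) dx ∧ dy

For a 1-form omega = sum_i f_i dx_i, the exterior derivative is
  d(omega) = sum_{i < j} (∂f_j/∂x_i - ∂f_i/∂x_j) dx_i ∧ dx_j.
  coefficient of dx ∧ dy: ∂f_2/∂x - ∂f_1/∂y = ∂(y*(-x - 2*y + 1))/∂x - ∂(2*y*(-2*x + y))/∂y = 4*x - 5*y
Assembling: d(omega) = (4*x - 5*y) dx ∧ dy.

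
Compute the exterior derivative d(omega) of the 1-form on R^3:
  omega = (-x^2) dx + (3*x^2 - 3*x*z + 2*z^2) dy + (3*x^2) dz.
d(omega) = (6*x - 3*z) dx ∧ dy + (6*x) dx ∧ dz + (3*x - 4*z) dy ∧ dz

For a 1-form omega = sum_i f_i dx_i, the exterior derivative is
  d(omega) = sum_{i < j} (∂f_j/∂x_i - ∂f_i/∂x_j) dx_i ∧ dx_j.
  coefficient of dx ∧ dy: ∂f_2/∂x - ∂f_1/∂y = ∂(3*x^2 - 3*x*z + 2*z^2)/∂x - ∂(-x^2)/∂y = 6*x - 3*z
  coefficient of dx ∧ dz: ∂f_3/∂x - ∂f_1/∂z = ∂(3*x^2)/∂x - ∂(-x^2)/∂z = 6*x
  coefficient of dy ∧ dz: ∂f_3/∂y - ∂f_2/∂z = ∂(3*x^2)/∂y - ∂(3*x^2 - 3*x*z + 2*z^2)/∂z = 3*x - 4*z
Assembling: d(omega) = (6*x - 3*z) dx ∧ dy + (6*x) dx ∧ dz + (3*x - 4*z) dy ∧ dz.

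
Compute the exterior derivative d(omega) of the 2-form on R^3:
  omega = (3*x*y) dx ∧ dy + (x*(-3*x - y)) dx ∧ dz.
d(omega) = (x) dx ∧ dy ∧ dz

For a 2-form omega = sum_{i<j} g_{ij} dx_i ∧ dx_j, the exterior derivative is
  d(omega) = sum_{i<j} d(g_{ij}) ∧ dx_i ∧ dx_j = sum_{i<j, k} (∂g_{ij}/∂x_k) dx_k ∧ dx_i ∧ dx_j.
Expand each term, using dx_k ∧ dx_i ∧ dx_j = sgn(permutation) dx_{(a)} ∧ dx_{(b)} ∧ dx_{(c)} with (a < b < c) sorted:
  d(x*(-3*x - y)) includes (∂/∂y)(x*(-3*x - y)) dy = (-x) dy, which multiplied by dx ∧ dz gives (x) dx ∧ dy ∧ dz
Collecting like 3-forms: d(omega) = (x) dx ∧ dy ∧ dz.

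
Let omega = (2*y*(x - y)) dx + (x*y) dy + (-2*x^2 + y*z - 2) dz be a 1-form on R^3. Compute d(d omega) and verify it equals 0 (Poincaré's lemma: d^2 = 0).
d(d omega) = 0

Step 1: d omega = sum_{i<j} (∂f_j/∂x_i - ∂f_i/∂x_j) dx_i ∧ dx_j:
  coeff of dx ∧ dy: -2*x + 5*y
  coeff of dx ∧ dz: -4*x
  coeff of dy ∧ dz: z
Step 2: Apply d again to each 2-form coefficient. The only possible 3-form in R^3 is dx ∧ dy ∧ dz, with coefficient
  ∂(coeff of dy∧dz)/∂x - ∂(coeff of dx∧dz)/∂y + ∂(coeff of dx∧dy)/∂z
  = ∂/∂x (z) - ∂/∂y (-4*x) + ∂/∂z (-2*x + 5*y).
Each of these terms simplifies to sums of mixed partials that cancel in pairs. The result is 0 (by equality of mixed partials for smooth functions — Schwarz / Clairaut).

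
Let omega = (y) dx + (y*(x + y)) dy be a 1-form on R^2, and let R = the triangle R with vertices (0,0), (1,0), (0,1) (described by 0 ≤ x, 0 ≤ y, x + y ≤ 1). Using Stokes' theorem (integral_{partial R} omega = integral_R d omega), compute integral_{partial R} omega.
integral_(partial R) omega = -1/3

Stokes: integral_partial_R omega = integral_R d omega with d omega = (∂Q/∂x - ∂P/∂y) dx ∧ dy.
  ∂Q/∂x = y
  ∂P/∂y = 1
  integrand = ∂Q/∂x - ∂P/∂y = y - 1.
Integrating over R: integral_0^1 integral_0^{1-x} (y - 1) dy dx = -1/3.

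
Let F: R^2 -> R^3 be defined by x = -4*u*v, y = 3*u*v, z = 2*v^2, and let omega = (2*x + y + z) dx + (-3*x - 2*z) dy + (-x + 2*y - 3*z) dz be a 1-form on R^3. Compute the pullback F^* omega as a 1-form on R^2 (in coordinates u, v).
F^* omega = (v^2*(56*u - 20*v)) du + (4*v*(14*u^2 + 5*u*v - 6*v^2)) dv

Using F^*(f dg) = (f ∘ F) d(g ∘ F), substitute each coordinate x_i by F_i(u, v) in f_i, and replace dx_i by d F_i = (∂F_i/∂u) du + (∂F_i/∂v) dv.
  For the x component: f_1(F) = v*(-5*u + 2*v); d F_1 = (-4*v) du + (-4*u) dv
  For the y component: f_2(F) = 4*v*(3*u - v); d F_2 = (3*v) du + (3*u) dv
  For the z component: f_3(F) = 2*v*(5*u - 3*v); d F_3 = (0) du + (4*v) dv
Combining and collecting du, dv coefficients:
  coeff of du: v^2*(56*u - 20*v)
  coeff of dv: 4*v*(14*u^2 + 5*u*v - 6*v^2)
F^* omega = (v^2*(56*u - 20*v)) du + (4*v*(14*u^2 + 5*u*v - 6*v^2)) dv.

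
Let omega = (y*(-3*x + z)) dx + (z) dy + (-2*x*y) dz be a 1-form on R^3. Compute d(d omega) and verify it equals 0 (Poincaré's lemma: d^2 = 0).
d(d omega) = 0

Step 1: d omega = sum_{i<j} (∂f_j/∂x_i - ∂f_i/∂x_j) dx_i ∧ dx_j:
  coeff of dx ∧ dy: 3*x - z
  coeff of dx ∧ dz: -3*y
  coeff of dy ∧ dz: -2*x - 1
Step 2: Apply d again to each 2-form coefficient. The only possible 3-form in R^3 is dx ∧ dy ∧ dz, with coefficient
  ∂(coeff of dy∧dz)/∂x - ∂(coeff of dx∧dz)/∂y + ∂(coeff of dx∧dy)/∂z
  = ∂/∂x (-2*x - 1) - ∂/∂y (-3*y) + ∂/∂z (3*x - z).
Each of these terms simplifies to sums of mixed partials that cancel in pairs. The result is 0 (by equality of mixed partials for smooth functions — Schwarz / Clairaut).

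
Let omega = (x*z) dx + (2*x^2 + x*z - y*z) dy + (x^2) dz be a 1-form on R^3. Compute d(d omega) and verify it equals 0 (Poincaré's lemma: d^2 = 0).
d(d omega) = 0

Step 1: d omega = sum_{i<j} (∂f_j/∂x_i - ∂f_i/∂x_j) dx_i ∧ dx_j:
  coeff of dx ∧ dy: 4*x + z
  coeff of dx ∧ dz: x
  coeff of dy ∧ dz: -x + y
Step 2: Apply d again to each 2-form coefficient. The only possible 3-form in R^3 is dx ∧ dy ∧ dz, with coefficient
  ∂(coeff of dy∧dz)/∂x - ∂(coeff of dx∧dz)/∂y + ∂(coeff of dx∧dy)/∂z
  = ∂/∂x (-x + y) - ∂/∂y (x) + ∂/∂z (4*x + z).
Each of these terms simplifies to sums of mixed partials that cancel in pairs. The result is 0 (by equality of mixed partials for smooth functions — Schwarz / Clairaut).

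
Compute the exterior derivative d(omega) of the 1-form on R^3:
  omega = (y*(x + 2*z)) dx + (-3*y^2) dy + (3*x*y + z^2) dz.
d(omega) = (-x - 2*z) dx ∧ dy + (y) dx ∧ dz + (3*x) dy ∧ dz

For a 1-form omega = sum_i f_i dx_i, the exterior derivative is
  d(omega) = sum_{i < j} (∂f_j/∂x_i - ∂f_i/∂x_j) dx_i ∧ dx_j.
  coefficient of dx ∧ dy: ∂f_2/∂x - ∂f_1/∂y = ∂(-3*y^2)/∂x - ∂(y*(x + 2*z))/∂y = -x - 2*z
  coefficient of dx ∧ dz: ∂f_3/∂x - ∂f_1/∂z = ∂(3*x*y + z^2)/∂x - ∂(y*(x + 2*z))/∂z = y
  coefficient of dy ∧ dz: ∂f_3/∂y - ∂f_2/∂z = ∂(3*x*y + z^2)/∂y - ∂(-3*y^2)/∂z = 3*x
Assembling: d(omega) = (-x - 2*z) dx ∧ dy + (y) dx ∧ dz + (3*x) dy ∧ dz.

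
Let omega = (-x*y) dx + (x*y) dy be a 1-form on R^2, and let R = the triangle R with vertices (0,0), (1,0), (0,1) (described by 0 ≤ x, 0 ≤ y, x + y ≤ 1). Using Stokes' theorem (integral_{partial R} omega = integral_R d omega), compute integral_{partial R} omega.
integral_(partial R) omega = 1/3

Stokes: integral_partial_R omega = integral_R d omega with d omega = (∂Q/∂x - ∂P/∂y) dx ∧ dy.
  ∂Q/∂x = y
  ∂P/∂y = -x
  integrand = ∂Q/∂x - ∂P/∂y = x + y.
Integrating over R: integral_0^1 integral_0^{1-x} (x + y) dy dx = 1/3.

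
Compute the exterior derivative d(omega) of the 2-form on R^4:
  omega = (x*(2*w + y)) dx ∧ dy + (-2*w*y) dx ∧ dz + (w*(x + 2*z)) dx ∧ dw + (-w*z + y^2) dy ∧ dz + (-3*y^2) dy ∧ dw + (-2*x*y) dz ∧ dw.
d(omega) = (2*x) dx ∧ dy ∧ dw + (2*w) dx ∧ dy ∧ dz + (-2*w - 4*y) dx ∧ dz ∧ dw + (-2*x - z) dy ∧ dz ∧ dw

For a 2-form omega = sum_{i<j} g_{ij} dx_i ∧ dx_j, the exterior derivative is
  d(omega) = sum_{i<j} d(g_{ij}) ∧ dx_i ∧ dx_j = sum_{i<j, k} (∂g_{ij}/∂x_k) dx_k ∧ dx_i ∧ dx_j.
Expand each term, using dx_k ∧ dx_i ∧ dx_j = sgn(permutation) dx_{(a)} ∧ dx_{(b)} ∧ dx_{(c)} with (a < b < c) sorted:
  d(x*(2*w + y)) includes (∂/∂w)(x*(2*w + y)) dw = (2*x) dw, which multiplied by dx ∧ dy gives (2*x) dx ∧ dy ∧ dw
  d(-2*w*y) includes (∂/∂y)(-2*w*y) dy = (-2*w) dy, which multiplied by dx ∧ dz gives (2*w) dx ∧ dy ∧ dz
  d(-2*w*y) includes (∂/∂w)(-2*w*y) dw = (-2*y) dw, which multiplied by dx ∧ dz gives (-2*y) dx ∧ dz ∧ dw
  d(w*(x + 2*z)) includes (∂/∂z)(w*(x + 2*z)) dz = (2*w) dz, which multiplied by dx ∧ dw gives (-2*w) dx ∧ dz ∧ dw
  d(-w*z + y^2) includes (∂/∂w)(-w*z + y^2) dw = (-z) dw, which multiplied by dy ∧ dz gives (-z) dy ∧ dz ∧ dw
  d(-2*x*y) includes (∂/∂x)(-2*x*y) dx = (-2*y) dx, which multiplied by dz ∧ dw gives (-2*y) dx ∧ dz ∧ dw
  d(-2*x*y) includes (∂/∂y)(-2*x*y) dy = (-2*x) dy, which multiplied by dz ∧ dw gives (-2*x) dy ∧ dz ∧ dw
Collecting like 3-forms: d(omega) = (2*x) dx ∧ dy ∧ dw + (2*w) dx ∧ dy ∧ dz + (-2*w - 4*y) dx ∧ dz ∧ dw + (-2*x - z) dy ∧ dz ∧ dw.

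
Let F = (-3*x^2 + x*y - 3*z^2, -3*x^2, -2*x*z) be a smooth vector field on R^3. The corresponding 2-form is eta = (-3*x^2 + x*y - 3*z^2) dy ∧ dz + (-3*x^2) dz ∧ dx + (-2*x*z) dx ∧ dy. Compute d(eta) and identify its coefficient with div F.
d(eta) = (-8*x + y) dx ∧ dy ∧ dz; div F = -8*x + y

For a 2-form in R^3 of the form above, applying d gives a 3-form with coefficient ∂P/∂x + ∂Q/∂y + ∂R/∂z:
  ∂P/∂x = -6*x + y
  ∂Q/∂y = 0
  ∂R/∂z = -2*x
Sum = -8*x + y, which is exactly div F.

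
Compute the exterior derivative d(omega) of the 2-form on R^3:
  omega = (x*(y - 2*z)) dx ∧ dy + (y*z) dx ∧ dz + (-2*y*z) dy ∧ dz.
d(omega) = (-2*x - z) dx ∧ dy ∧ dz

For a 2-form omega = sum_{i<j} g_{ij} dx_i ∧ dx_j, the exterior derivative is
  d(omega) = sum_{i<j} d(g_{ij}) ∧ dx_i ∧ dx_j = sum_{i<j, k} (∂g_{ij}/∂x_k) dx_k ∧ dx_i ∧ dx_j.
Expand each term, using dx_k ∧ dx_i ∧ dx_j = sgn(permutation) dx_{(a)} ∧ dx_{(b)} ∧ dx_{(c)} with (a < b < c) sorted:
  d(x*(y - 2*z)) includes (∂/∂z)(x*(y - 2*z)) dz = (-2*x) dz, which multiplied by dx ∧ dy gives (-2*x) dx ∧ dy ∧ dz
  d(y*z) includes (∂/∂y)(y*z) dy = (z) dy, which multiplied by dx ∧ dz gives (-z) dx ∧ dy ∧ dz
Collecting like 3-forms: d(omega) = (-2*x - z) dx ∧ dy ∧ dz.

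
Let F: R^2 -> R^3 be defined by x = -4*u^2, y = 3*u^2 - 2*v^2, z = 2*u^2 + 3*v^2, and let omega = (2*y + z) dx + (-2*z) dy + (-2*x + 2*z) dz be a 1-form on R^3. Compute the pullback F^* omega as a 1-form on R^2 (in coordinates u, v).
F^* omega = (4*u*(-10*u^2 - v^2)) du + (88*u^2*v + 60*v^3) dv

Using F^*(f dg) = (f ∘ F) d(g ∘ F), substitute each coordinate x_i by F_i(u, v) in f_i, and replace dx_i by d F_i = (∂F_i/∂u) du + (∂F_i/∂v) dv.
  For the x component: f_1(F) = 8*u^2 - v^2; d F_1 = (-8*u) du + (0) dv
  For the y component: f_2(F) = -4*u^2 - 6*v^2; d F_2 = (6*u) du + (-4*v) dv
  For the z component: f_3(F) = 12*u^2 + 6*v^2; d F_3 = (4*u) du + (6*v) dv
Combining and collecting du, dv coefficients:
  coeff of du: 4*u*(-10*u^2 - v^2)
  coeff of dv: 88*u^2*v + 60*v^3
F^* omega = (4*u*(-10*u^2 - v^2)) du + (88*u^2*v + 60*v^3) dv.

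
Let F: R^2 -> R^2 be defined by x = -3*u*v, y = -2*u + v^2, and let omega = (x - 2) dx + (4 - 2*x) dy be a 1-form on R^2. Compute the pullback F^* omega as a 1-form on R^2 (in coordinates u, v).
F^* omega = (9*u*v^2 - 12*u*v + 6*v - 8) du + (9*u^2*v + 12*u*v^2 + 6*u + 8*v) dv

Using F^*(f dg) = (f ∘ F) d(g ∘ F), substitute each coordinate x_i by F_i(u, v) in f_i, and replace dx_i by d F_i = (∂F_i/∂u) du + (∂F_i/∂v) dv.
  For the x component: f_1(F) = -3*u*v - 2; d F_1 = (-3*v) du + (-3*u) dv
  For the y component: f_2(F) = 6*u*v + 4; d F_2 = (-2) du + (2*v) dv
Combining and collecting du, dv coefficients:
  coeff of du: 9*u*v^2 - 12*u*v + 6*v - 8
  coeff of dv: 9*u^2*v + 12*u*v^2 + 6*u + 8*v
F^* omega = (9*u*v^2 - 12*u*v + 6*v - 8) du + (9*u^2*v + 12*u*v^2 + 6*u + 8*v) dv.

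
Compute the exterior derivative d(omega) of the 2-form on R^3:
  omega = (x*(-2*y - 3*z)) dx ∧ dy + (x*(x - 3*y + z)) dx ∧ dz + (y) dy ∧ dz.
d(omega) = 0

For a 2-form omega = sum_{i<j} g_{ij} dx_i ∧ dx_j, the exterior derivative is
  d(omega) = sum_{i<j} d(g_{ij}) ∧ dx_i ∧ dx_j = sum_{i<j, k} (∂g_{ij}/∂x_k) dx_k ∧ dx_i ∧ dx_j.
Expand each term, using dx_k ∧ dx_i ∧ dx_j = sgn(permutation) dx_{(a)} ∧ dx_{(b)} ∧ dx_{(c)} with (a < b < c) sorted:
  d(x*(-2*y - 3*z)) includes (∂/∂z)(x*(-2*y - 3*z)) dz = (-3*x) dz, which multiplied by dx ∧ dy gives (-3*x) dx ∧ dy ∧ dz
  d(x*(x - 3*y + z)) includes (∂/∂y)(x*(x - 3*y + z)) dy = (-3*x) dy, which multiplied by dx ∧ dz gives (3*x) dx ∧ dy ∧ dz
Collecting like 3-forms: d(omega) = 0.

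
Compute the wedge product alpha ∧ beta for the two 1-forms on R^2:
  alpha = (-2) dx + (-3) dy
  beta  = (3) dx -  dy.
alpha ∧ beta = (11) dx ∧ dy

Distribute the wedge, using dx_i ∧ dx_j = -dx_j ∧ dx_i and dx_i ∧ dx_i = 0. For each pair (i, j) with i < j, the coefficient of dx_i ∧ dx_j in alpha ∧ beta is (alpha_i * beta_j - alpha_j * beta_i). Collecting: alpha ∧ beta = (11) dx ∧ dy.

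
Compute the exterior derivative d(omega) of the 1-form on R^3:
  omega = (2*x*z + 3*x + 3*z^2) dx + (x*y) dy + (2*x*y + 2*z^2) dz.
d(omega) = (y) dx ∧ dy + (-2*x + 2*y - 6*z) dx ∧ dz + (2*x) dy ∧ dz

For a 1-form omega = sum_i f_i dx_i, the exterior derivative is
  d(omega) = sum_{i < j} (∂f_j/∂x_i - ∂f_i/∂x_j) dx_i ∧ dx_j.
  coefficient of dx ∧ dy: ∂f_2/∂x - ∂f_1/∂y = ∂(x*y)/∂x - ∂(2*x*z + 3*x + 3*z^2)/∂y = y
  coefficient of dx ∧ dz: ∂f_3/∂x - ∂f_1/∂z = ∂(2*x*y + 2*z^2)/∂x - ∂(2*x*z + 3*x + 3*z^2)/∂z = -2*x + 2*y - 6*z
  coefficient of dy ∧ dz: ∂f_3/∂y - ∂f_2/∂z = ∂(2*x*y + 2*z^2)/∂y - ∂(x*y)/∂z = 2*x
Assembling: d(omega) = (y) dx ∧ dy + (-2*x + 2*y - 6*z) dx ∧ dz + (2*x) dy ∧ dz.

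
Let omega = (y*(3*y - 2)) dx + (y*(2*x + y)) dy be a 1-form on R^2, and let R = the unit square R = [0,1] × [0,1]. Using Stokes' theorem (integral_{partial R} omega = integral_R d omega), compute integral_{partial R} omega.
integral_(partial R) omega = 0

Stokes: integral_partial_R omega = integral_R d omega with d omega = (∂Q/∂x - ∂P/∂y) dx ∧ dy.
  ∂Q/∂x = 2*y
  ∂P/∂y = 6*y - 2
  integrand = ∂Q/∂x - ∂P/∂y = 2 - 4*y.
Integrating over R: integral_0^1 integral_0^1 (2 - 4*y) dx dy = 0.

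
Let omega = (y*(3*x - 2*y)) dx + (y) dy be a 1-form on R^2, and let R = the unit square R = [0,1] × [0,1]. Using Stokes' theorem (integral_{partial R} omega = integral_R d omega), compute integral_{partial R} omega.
integral_(partial R) omega = 1/2

Stokes: integral_partial_R omega = integral_R d omega with d omega = (∂Q/∂x - ∂P/∂y) dx ∧ dy.
  ∂Q/∂x = 0
  ∂P/∂y = 3*x - 4*y
  integrand = ∂Q/∂x - ∂P/∂y = -3*x + 4*y.
Integrating over R: integral_0^1 integral_0^1 (-3*x + 4*y) dx dy = 1/2.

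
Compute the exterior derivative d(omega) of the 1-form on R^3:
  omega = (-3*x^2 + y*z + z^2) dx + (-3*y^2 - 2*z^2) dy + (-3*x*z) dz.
d(omega) = (-z) dx ∧ dy + (-y - 5*z) dx ∧ dz + (4*z) dy ∧ dz

For a 1-form omega = sum_i f_i dx_i, the exterior derivative is
  d(omega) = sum_{i < j} (∂f_j/∂x_i - ∂f_i/∂x_j) dx_i ∧ dx_j.
  coefficient of dx ∧ dy: ∂f_2/∂x - ∂f_1/∂y = ∂(-3*y^2 - 2*z^2)/∂x - ∂(-3*x^2 + y*z + z^2)/∂y = -z
  coefficient of dx ∧ dz: ∂f_3/∂x - ∂f_1/∂z = ∂(-3*x*z)/∂x - ∂(-3*x^2 + y*z + z^2)/∂z = -y - 5*z
  coefficient of dy ∧ dz: ∂f_3/∂y - ∂f_2/∂z = ∂(-3*x*z)/∂y - ∂(-3*y^2 - 2*z^2)/∂z = 4*z
Assembling: d(omega) = (-z) dx ∧ dy + (-y - 5*z) dx ∧ dz + (4*z) dy ∧ dz.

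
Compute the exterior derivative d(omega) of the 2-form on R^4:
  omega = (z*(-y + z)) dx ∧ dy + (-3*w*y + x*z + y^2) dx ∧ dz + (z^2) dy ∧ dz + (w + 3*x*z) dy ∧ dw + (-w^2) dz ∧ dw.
d(omega) = (3*w - 3*y + 2*z) dx ∧ dy ∧ dz + (-3*y) dx ∧ dz ∧ dw + (3*z) dx ∧ dy ∧ dw + (-3*x) dy ∧ dz ∧ dw

For a 2-form omega = sum_{i<j} g_{ij} dx_i ∧ dx_j, the exterior derivative is
  d(omega) = sum_{i<j} d(g_{ij}) ∧ dx_i ∧ dx_j = sum_{i<j, k} (∂g_{ij}/∂x_k) dx_k ∧ dx_i ∧ dx_j.
Expand each term, using dx_k ∧ dx_i ∧ dx_j = sgn(permutation) dx_{(a)} ∧ dx_{(b)} ∧ dx_{(c)} with (a < b < c) sorted:
  d(z*(-y + z)) includes (∂/∂z)(z*(-y + z)) dz = (-y + 2*z) dz, which multiplied by dx ∧ dy gives (-y + 2*z) dx ∧ dy ∧ dz
  d(-3*w*y + x*z + y^2) includes (∂/∂y)(-3*w*y + x*z + y^2) dy = (-3*w + 2*y) dy, which multiplied by dx ∧ dz gives (3*w - 2*y) dx ∧ dy ∧ dz
  d(-3*w*y + x*z + y^2) includes (∂/∂w)(-3*w*y + x*z + y^2) dw = (-3*y) dw, which multiplied by dx ∧ dz gives (-3*y) dx ∧ dz ∧ dw
  d(w + 3*x*z) includes (∂/∂x)(w + 3*x*z) dx = (3*z) dx, which multiplied by dy ∧ dw gives (3*z) dx ∧ dy ∧ dw
  d(w + 3*x*z) includes (∂/∂z)(w + 3*x*z) dz = (3*x) dz, which multiplied by dy ∧ dw gives (-3*x) dy ∧ dz ∧ dw
Collecting like 3-forms: d(omega) = (3*w - 3*y + 2*z) dx ∧ dy ∧ dz + (-3*y) dx ∧ dz ∧ dw + (3*z) dx ∧ dy ∧ dw + (-3*x) dy ∧ dz ∧ dw.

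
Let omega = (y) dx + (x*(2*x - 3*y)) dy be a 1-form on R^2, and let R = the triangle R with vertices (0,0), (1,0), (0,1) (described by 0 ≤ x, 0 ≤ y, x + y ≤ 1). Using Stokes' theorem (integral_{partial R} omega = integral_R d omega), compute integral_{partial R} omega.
integral_(partial R) omega = -1/3

Stokes: integral_partial_R omega = integral_R d omega with d omega = (∂Q/∂x - ∂P/∂y) dx ∧ dy.
  ∂Q/∂x = 4*x - 3*y
  ∂P/∂y = 1
  integrand = ∂Q/∂x - ∂P/∂y = 4*x - 3*y - 1.
Integrating over R: integral_0^1 integral_0^{1-x} (4*x - 3*y - 1) dy dx = -1/3.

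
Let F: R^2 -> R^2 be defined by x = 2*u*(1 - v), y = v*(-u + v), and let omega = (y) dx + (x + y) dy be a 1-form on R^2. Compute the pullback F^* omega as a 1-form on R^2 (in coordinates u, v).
F^* omega = (v*(5*u*v - 4*u - 3*v^2 + 2*v)) du + (5*u^2*v - 2*u^2 - 9*u*v^2 + 4*u*v + 2*v^3) dv

Using F^*(f dg) = (f ∘ F) d(g ∘ F), substitute each coordinate x_i by F_i(u, v) in f_i, and replace dx_i by d F_i = (∂F_i/∂u) du + (∂F_i/∂v) dv.
  For the x component: f_1(F) = v*(-u + v); d F_1 = (2 - 2*v) du + (-2*u) dv
  For the y component: f_2(F) = -3*u*v + 2*u + v^2; d F_2 = (-v) du + (-u + 2*v) dv
Combining and collecting du, dv coefficients:
  coeff of du: v*(5*u*v - 4*u - 3*v^2 + 2*v)
  coeff of dv: 5*u^2*v - 2*u^2 - 9*u*v^2 + 4*u*v + 2*v^3
F^* omega = (v*(5*u*v - 4*u - 3*v^2 + 2*v)) du + (5*u^2*v - 2*u^2 - 9*u*v^2 + 4*u*v + 2*v^3) dv.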